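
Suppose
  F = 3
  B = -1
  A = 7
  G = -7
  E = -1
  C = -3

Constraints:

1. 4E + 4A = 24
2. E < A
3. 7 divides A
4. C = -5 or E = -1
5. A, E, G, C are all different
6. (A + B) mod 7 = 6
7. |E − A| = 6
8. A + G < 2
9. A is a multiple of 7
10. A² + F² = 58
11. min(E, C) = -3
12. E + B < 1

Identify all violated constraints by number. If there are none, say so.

No — constraint 7 is not satisfied.

1. 4E + 4A = 4(-1) + 4(7) = 24 — satisfied.
2. E = -1, A = 7; -1 < 7 — satisfied.
3. 7 / 7 = 1, so 7 divides 7 — satisfied.
4. C = -3 ≠ -5, but E = -1 = -1 (second disjunct) — satisfied.
5. values 7, -1, -7, -3 are pairwise distinct — satisfied.
6. A + B = 6; 6 mod 7 = 6 — satisfied.
7. |-1 − 7| = 8, not 6 — violated.
8. A + G = 7 + (-7) = 0; 0 < 2 — satisfied.
9. 7 / 7 = 1, so 7 divides 7 — satisfied.
10. A² + F² = 7² + 3² = 49 + 9 = 58 — satisfied.
11. min(-1, -3) = -3 — satisfied.
12. E + B = -1 + (-1) = -2; -2 < 1 — satisfied.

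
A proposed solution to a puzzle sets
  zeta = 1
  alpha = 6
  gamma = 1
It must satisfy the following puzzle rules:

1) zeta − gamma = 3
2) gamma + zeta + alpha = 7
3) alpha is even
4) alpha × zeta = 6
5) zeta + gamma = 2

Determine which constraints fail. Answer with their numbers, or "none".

Violated: 1 and 2.

1) zeta − gamma = 1 − 1 = 0, not 3  false
2) gamma + zeta + alpha = 1 + 1 + 6 = 8, not 7  false
3) alpha = 6 is even  true
4) alpha × zeta = 6 × 1 = 6  true
5) zeta + gamma = 1 + 1 = 2  true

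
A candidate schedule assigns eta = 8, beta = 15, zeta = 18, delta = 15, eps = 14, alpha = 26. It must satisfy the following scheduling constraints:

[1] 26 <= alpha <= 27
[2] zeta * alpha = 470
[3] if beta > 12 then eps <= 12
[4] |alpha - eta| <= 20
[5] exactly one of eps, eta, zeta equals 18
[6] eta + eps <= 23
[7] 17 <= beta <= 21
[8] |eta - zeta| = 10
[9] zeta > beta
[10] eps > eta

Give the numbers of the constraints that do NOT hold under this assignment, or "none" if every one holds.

[1] alpha = 26 lies in [26, 27] — holds.
[2] zeta * alpha = 18 * 26 = 468, not 470 — fails.
[3] beta = 15 > 12, so we need eps ≤ 12; but eps = 14 > 12 — fails.
[4] |26 - 8| = 18; 18 ≤ 20 — holds.
[5] eps=14, eta=8, zeta=18; 1 of them equals 18 — holds.
[6] eta + eps = 8 + 14 = 22; 22 ≤ 23 — holds.
[7] beta = 15 is outside [17, 21] — fails.
[8] |8 - 18| = 10 — holds.
[9] zeta = 18, beta = 15; 18 > 15 — holds.
[10] eps = 14, eta = 8; 14 > 8 — holds.

Violated: 2, 3, 7.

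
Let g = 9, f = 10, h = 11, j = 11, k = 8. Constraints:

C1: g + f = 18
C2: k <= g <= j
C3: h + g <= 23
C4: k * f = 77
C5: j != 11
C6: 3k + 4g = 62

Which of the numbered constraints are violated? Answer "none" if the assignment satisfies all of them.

Constraints 1, 4, 5, and 6 do not hold.

C1: g + f = 9 + 10 = 19, not 18 — violated.
C2: values 8 <= 9 <= 11 — OK.
C3: h + g = 11 + 9 = 20; 20 ≤ 23 — OK.
C4: k * f = 8 * 10 = 80, not 77 — violated.
C5: j = 11, but 11 is required to differ — violated.
C6: 3k + 4g = 3(8) + 4(9) = 60, not 62 — violated.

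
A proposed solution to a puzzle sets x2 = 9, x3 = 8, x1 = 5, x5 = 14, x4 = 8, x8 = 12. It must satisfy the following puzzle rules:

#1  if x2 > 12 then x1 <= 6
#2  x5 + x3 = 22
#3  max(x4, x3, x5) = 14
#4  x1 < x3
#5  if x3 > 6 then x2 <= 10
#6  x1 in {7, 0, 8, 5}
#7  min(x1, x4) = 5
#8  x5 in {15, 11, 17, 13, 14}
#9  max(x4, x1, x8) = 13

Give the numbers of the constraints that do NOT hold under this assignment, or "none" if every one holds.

#1 x2 = 9, not > 12; antecedent false, conditional vacuously true  OK
#2 x5 + x3 = 14 + 8 = 22  OK
#3 max(8, 8, 14) = 14  OK
#4 x1 = 5, x3 = 8; 5 < 8  OK
#5 x3 = 8 > 6, so we need x2 ≤ 10; x2 = 9 ≤ 10  OK
#6 x1 = 5 is in {7, 0, 8, 5}  OK
#7 min(5, 8) = 5  OK
#8 x5 = 14 is in {15, 11, 17, 13, 14}  OK
#9 max(8, 5, 12) = 12, not 13  FAIL

Constraint 9 is violated.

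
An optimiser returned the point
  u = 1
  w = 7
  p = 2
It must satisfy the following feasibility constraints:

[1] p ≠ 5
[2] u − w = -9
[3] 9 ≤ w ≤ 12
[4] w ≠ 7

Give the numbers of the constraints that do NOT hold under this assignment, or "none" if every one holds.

No — constraints 2, 3, and 4 are not satisfied.

[1] p = 2, and 2 ≠ 5  yes
[2] u − w = 1 − 7 = -6, not -9  no
[3] w = 7 is outside [9, 12]  no
[4] w = 7, but 7 is required to differ  no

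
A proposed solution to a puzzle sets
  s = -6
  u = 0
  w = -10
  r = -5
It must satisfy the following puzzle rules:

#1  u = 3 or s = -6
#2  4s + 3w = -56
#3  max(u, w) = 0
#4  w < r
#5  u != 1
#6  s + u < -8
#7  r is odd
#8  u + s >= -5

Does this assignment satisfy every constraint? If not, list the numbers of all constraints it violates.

#1 u = 0 ≠ 3, but s = -6 = -6 (second disjunct) — holds.
#2 4s + 3w = 4(-6) + 3(-10) = -54, not -56 — does not hold.
#3 max(0, -10) = 0 — holds.
#4 w = -10, r = -5; -10 < -5 — holds.
#5 u = 0, and 0 ≠ 1 — holds.
#6 s + u = -6 + 0 = -6; -6 ≥ -8, bound -8 not met — does not hold.
#7 r = -5 is odd — holds.
#8 u + s = 0 + (-6) = -6; -6 < -5, bound -5 not met — does not hold.

Violated: 2, 6, and 8.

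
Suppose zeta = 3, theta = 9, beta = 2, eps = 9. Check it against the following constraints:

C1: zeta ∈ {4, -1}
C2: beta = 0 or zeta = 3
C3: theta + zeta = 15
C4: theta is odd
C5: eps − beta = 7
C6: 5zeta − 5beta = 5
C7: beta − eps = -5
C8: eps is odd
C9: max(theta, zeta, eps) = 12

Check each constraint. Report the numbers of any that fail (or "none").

C1: zeta = 3 is not in {4, -1} — does not hold.
C2: beta = 2 ≠ 0, but zeta = 3 = 3 (second disjunct) — holds.
C3: theta + zeta = 9 + 3 = 12, not 15 — does not hold.
C4: theta = 9 is odd — holds.
C5: eps − beta = 9 − 2 = 7 — holds.
C6: 5zeta − 5beta = 5(3) − 5(2) = 5 — holds.
C7: beta − eps = 2 − 9 = -7, not -5 — does not hold.
C8: eps = 9 is odd — holds.
C9: max(9, 3, 9) = 9, not 12 — does not hold.

No — constraints 1, 3, 7, and 9 are not satisfied.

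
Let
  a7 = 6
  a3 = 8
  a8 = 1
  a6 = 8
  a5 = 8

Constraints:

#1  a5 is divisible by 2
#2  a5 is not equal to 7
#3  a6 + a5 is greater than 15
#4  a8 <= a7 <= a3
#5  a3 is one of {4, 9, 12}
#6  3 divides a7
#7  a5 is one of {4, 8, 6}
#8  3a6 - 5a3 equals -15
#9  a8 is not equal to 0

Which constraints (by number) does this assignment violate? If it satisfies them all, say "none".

#1 8 / 2 = 4, so 2 divides 8  yes
#2 a5 = 8, and 8 ≠ 7  yes
#3 a6 + a5 = 8 + 8 = 16; 16 > 15  yes
#4 values 1 <= 6 <= 8  yes
#5 a3 = 8 is not in {4, 9, 12}  no
#6 6 / 3 = 2, so 3 divides 6  yes
#7 a5 = 8 is in {4, 8, 6}  yes
#8 3a6 - 5a3 = 3(8) - 5(8) = -16, not -15  no
#9 a8 = 1, and 1 ≠ 0  yes

Constraints 5 and 8 are violated.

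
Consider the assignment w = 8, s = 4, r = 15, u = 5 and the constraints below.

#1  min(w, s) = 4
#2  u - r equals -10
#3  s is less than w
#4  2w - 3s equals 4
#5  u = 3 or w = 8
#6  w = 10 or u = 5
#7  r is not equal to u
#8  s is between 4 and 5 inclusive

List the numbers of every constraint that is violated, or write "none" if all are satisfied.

#1 min(8, 4) = 4 — holds.
#2 u - r = 5 - 15 = -10 — holds.
#3 s = 4, w = 8; 4 < 8 — holds.
#4 2w - 3s = 2(8) - 3(4) = 4 — holds.
#5 u = 5 ≠ 3, but w = 8 = 8 (second disjunct) — holds.
#6 w = 8 ≠ 10, but u = 5 = 5 (second disjunct) — holds.
#7 r = 15, u = 5; distinct — holds.
#8 s = 4 lies in [4, 5] — holds.

The assignment satisfies every constraint.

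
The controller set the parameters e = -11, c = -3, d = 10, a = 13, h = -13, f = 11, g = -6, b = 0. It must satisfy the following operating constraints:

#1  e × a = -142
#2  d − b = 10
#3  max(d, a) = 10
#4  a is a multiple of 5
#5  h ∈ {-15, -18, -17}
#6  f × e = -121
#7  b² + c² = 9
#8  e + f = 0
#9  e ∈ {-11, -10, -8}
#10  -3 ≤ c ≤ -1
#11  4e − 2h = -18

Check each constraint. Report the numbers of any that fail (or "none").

No — constraints 1, 3, 4, and 5 are not satisfied.

#1 e × a = -11 × 13 = -143, not -142 — violated.
#2 d − b = 10 − 0 = 10 — OK.
#3 max(10, 13) = 13, not 10 — violated.
#4 13 = 5×2 + 3, so 5 does not divide 13 — violated.
#5 h = -13 is not in {-15, -18, -17} — violated.
#6 f × e = 11 × (-11) = -121 — OK.
#7 b² + c² = 0² + (-3)² = 0 + 9 = 9 — OK.
#8 e + f = -11 + 11 = 0 — OK.
#9 e = -11 is in {-11, -10, -8} — OK.
#10 c = -3 lies in [-3, -1] — OK.
#11 4e − 2h = 4(-11) − 2(-13) = -18 — OK.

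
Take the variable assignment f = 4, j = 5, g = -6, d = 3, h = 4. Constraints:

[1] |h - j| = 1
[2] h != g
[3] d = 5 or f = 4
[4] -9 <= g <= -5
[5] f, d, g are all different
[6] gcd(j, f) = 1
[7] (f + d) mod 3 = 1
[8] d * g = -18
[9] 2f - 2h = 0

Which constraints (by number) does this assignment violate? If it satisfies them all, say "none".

None — every constraint holds.

[1] |4 - 5| = 1  true
[2] h = 4, g = -6; distinct  true
[3] d = 3 ≠ 5, but f = 4 = 4 (second disjunct)  true
[4] g = -6 lies in [-9, -5]  true
[5] values 4, 3, -6 are pairwise distinct  true
[6] gcd(5, 4) = 1  true
[7] f + d = 7; 7 mod 3 = 1  true
[8] d * g = 3 * (-6) = -18  true
[9] 2f - 2h = 2(4) - 2(4) = 0  true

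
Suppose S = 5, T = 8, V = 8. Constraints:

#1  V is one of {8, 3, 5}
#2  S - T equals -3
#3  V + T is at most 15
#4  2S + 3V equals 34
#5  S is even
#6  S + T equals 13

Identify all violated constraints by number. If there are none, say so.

#1 V = 8 is in {8, 3, 5} — holds.
#2 S - T = 5 - 8 = -3 — holds.
#3 V + T = 8 + 8 = 16; 16 > 15, bound 15 not met — fails.
#4 2S + 3V = 2(5) + 3(8) = 34 — holds.
#5 S = 5 is odd — fails.
#6 S + T = 5 + 8 = 13 — holds.

Violated: 3, 5.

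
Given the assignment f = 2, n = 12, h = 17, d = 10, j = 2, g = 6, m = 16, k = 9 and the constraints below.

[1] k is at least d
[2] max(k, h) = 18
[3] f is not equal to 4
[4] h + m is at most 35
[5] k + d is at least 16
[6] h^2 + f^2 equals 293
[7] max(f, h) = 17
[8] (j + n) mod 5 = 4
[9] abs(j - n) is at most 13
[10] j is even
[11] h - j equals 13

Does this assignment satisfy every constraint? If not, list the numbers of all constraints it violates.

[1] k = 9, d = 10; 9 < 10 (want ≥) — violated.
[2] max(9, 17) = 17, not 18 — violated.
[3] f = 2, and 2 ≠ 4 — satisfied.
[4] h + m = 17 + 16 = 33; 33 ≤ 35 — satisfied.
[5] k + d = 9 + 10 = 19; 19 ≥ 16 — satisfied.
[6] h^2 + f^2 = 17^2 + 2^2 = 289 + 4 = 293 — satisfied.
[7] max(2, 17) = 17 — satisfied.
[8] j + n = 14; 14 mod 5 = 4 — satisfied.
[9] abs(2 - 12) = 10; 10 ≤ 13 — satisfied.
[10] j = 2 is even — satisfied.
[11] h - j = 17 - 2 = 15, not 13 — violated.

Violated: 1, 2, and 11.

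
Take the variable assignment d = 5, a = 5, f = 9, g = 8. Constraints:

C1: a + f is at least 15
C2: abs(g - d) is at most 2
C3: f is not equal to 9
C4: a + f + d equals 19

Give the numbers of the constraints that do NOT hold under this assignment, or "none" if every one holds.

Constraints 1, 2, and 3 are violated.

C1: a + f = 5 + 9 = 14; 14 < 15, bound 15 not met — violated.
C2: abs(8 - 5) = 3; 3 > 2, exceeds bound 2 — violated.
C3: f = 9, but 9 is required to differ — violated.
C4: a + f + d = 5 + 9 + 5 = 19 — OK.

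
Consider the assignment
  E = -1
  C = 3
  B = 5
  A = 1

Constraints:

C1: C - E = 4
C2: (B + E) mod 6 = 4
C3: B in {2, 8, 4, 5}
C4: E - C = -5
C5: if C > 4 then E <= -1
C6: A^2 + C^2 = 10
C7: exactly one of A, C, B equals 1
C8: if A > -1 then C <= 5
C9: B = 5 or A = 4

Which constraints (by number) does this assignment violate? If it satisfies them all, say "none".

No — constraint 4 is not satisfied.

C1: C - E = 3 - (-1) = 4  OK
C2: B + E = 4; 4 mod 6 = 4  OK
C3: B = 5 is in {2, 8, 4, 5}  OK
C4: E - C = -1 - 3 = -4, not -5  FAIL
C5: C = 3, not > 4; antecedent false, conditional vacuously true  OK
C6: A^2 + C^2 = 1^2 + 3^2 = 1 + 9 = 10  OK
C7: A=1, C=3, B=5; 1 of them equals 1  OK
C8: A = 1 > -1, so we need C ≤ 5; C = 3 ≤ 5  OK
C9: B = 5 = 5 (first disjunct)  OK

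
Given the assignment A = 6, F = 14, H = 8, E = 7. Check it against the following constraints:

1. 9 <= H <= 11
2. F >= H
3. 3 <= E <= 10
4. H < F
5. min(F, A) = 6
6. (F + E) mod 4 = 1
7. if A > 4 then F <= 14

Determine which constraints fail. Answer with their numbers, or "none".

Violated: 1.

1. H = 8 is outside [9, 11]  FAIL
2. F = 14, H = 8; 14 ≥ 8  OK
3. E = 7 lies in [3, 10]  OK
4. H = 8, F = 14; 8 < 14  OK
5. min(14, 6) = 6  OK
6. F + E = 21; 21 mod 4 = 1  OK
7. A = 6 > 4, so we need F ≤ 14; F = 14 ≤ 14  OK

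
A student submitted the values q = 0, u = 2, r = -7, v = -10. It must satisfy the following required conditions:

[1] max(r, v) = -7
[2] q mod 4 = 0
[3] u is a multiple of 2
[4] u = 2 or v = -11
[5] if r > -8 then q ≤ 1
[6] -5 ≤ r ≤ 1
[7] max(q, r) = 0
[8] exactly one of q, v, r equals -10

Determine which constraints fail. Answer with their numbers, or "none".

[1] max(-7, -10) = -7  true
[2] 0 mod 4 = 0  true
[3] 2 / 2 = 1, so 2 divides 2  true
[4] u = 2 = 2 (first disjunct)  true
[5] r = -7 > -8, so we need q ≤ 1; q = 0 ≤ 1  true
[6] r = -7 is outside [-5, 1]  false
[7] max(0, -7) = 0  true
[8] q=0, v=-10, r=-7; 1 of them equals -10  true

Constraint 6 does not hold.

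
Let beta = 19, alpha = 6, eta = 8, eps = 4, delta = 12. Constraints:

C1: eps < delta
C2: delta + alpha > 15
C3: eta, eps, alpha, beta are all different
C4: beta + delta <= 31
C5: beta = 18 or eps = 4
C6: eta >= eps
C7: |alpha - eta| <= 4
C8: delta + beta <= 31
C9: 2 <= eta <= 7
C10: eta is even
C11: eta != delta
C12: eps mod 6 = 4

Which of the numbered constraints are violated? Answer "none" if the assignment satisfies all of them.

The assignment fails constraint 9.

C1: eps = 4, delta = 12; 4 < 12 — satisfied.
C2: delta + alpha = 12 + 6 = 18; 18 > 15 — satisfied.
C3: values 8, 4, 6, 19 are pairwise distinct — satisfied.
C4: beta + delta = 19 + 12 = 31; 31 ≤ 31 — satisfied.
C5: beta = 19 ≠ 18, but eps = 4 = 4 (second disjunct) — satisfied.
C6: eta = 8, eps = 4; 8 ≥ 4 — satisfied.
C7: |6 - 8| = 2; 2 ≤ 4 — satisfied.
C8: delta + beta = 12 + 19 = 31; 31 ≤ 31 — satisfied.
C9: eta = 8 is outside [2, 7] — violated.
C10: eta = 8 is even — satisfied.
C11: eta = 8, delta = 12; distinct — satisfied.
C12: 4 mod 6 = 4 — satisfied.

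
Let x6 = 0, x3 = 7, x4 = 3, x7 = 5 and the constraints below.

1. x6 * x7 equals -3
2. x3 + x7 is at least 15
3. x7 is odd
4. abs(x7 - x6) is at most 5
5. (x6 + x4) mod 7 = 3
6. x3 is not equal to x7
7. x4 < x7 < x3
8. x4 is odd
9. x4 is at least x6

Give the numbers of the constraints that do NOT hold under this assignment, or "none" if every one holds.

Constraints 1, 2 are violated.

1. x6 * x7 = 0 * 5 = 0, not -3 — violated.
2. x3 + x7 = 7 + 5 = 12; 12 < 15, bound 15 not met — violated.
3. x7 = 5 is odd — OK.
4. abs(5 - 0) = 5; 5 ≤ 5 — OK.
5. x6 + x4 = 3; 3 mod 7 = 3 — OK.
6. x3 = 7, x7 = 5; distinct — OK.
7. values 3 < 5 < 7 — OK.
8. x4 = 3 is odd — OK.
9. x4 = 3, x6 = 0; 3 ≥ 0 — OK.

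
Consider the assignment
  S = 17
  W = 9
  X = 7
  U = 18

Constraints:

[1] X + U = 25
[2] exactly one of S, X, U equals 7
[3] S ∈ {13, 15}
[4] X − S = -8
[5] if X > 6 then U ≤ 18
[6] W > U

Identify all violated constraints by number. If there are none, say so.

[1] X + U = 7 + 18 = 25  yes
[2] S=17, X=7, U=18; 1 of them equals 7  yes
[3] S = 17 is not in {13, 15}  no
[4] X − S = 7 − 17 = -10, not -8  no
[5] X = 7 > 6, so we need U ≤ 18; U = 18 ≤ 18  yes
[6] W = 9, U = 18; 9 ≤ 18 (want >)  no

Constraints 3, 4, 6 do not hold.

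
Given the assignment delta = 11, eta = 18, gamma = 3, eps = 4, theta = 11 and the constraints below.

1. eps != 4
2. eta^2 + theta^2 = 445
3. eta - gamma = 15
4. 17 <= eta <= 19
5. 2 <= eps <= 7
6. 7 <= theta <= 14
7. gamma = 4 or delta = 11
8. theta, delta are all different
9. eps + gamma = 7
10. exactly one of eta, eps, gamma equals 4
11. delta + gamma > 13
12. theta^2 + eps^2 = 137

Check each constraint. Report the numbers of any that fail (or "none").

1. eps = 4, but 4 is required to differ — fails.
2. eta^2 + theta^2 = 18^2 + 11^2 = 324 + 121 = 445 — holds.
3. eta - gamma = 18 - 3 = 15 — holds.
4. eta = 18 lies in [17, 19] — holds.
5. eps = 4 lies in [2, 7] — holds.
6. theta = 11 lies in [7, 14] — holds.
7. gamma = 3 ≠ 4, but delta = 11 = 11 (second disjunct) — holds.
8. theta = delta = 11, not all different — fails.
9. eps + gamma = 4 + 3 = 7 — holds.
10. eta=18, eps=4, gamma=3; 1 of them equals 4 — holds.
11. delta + gamma = 11 + 3 = 14; 14 > 13 — holds.
12. theta^2 + eps^2 = 11^2 + 4^2 = 121 + 16 = 137 — holds.

Constraints 1 and 8 are violated.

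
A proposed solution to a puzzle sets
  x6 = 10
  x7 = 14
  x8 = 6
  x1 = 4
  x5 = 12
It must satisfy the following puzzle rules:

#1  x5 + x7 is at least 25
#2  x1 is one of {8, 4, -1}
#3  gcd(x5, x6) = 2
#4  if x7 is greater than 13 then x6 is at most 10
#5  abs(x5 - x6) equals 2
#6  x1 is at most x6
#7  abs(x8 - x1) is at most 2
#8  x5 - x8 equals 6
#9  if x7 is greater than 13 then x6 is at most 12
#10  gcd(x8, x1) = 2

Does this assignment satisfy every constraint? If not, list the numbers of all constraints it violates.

Yes — all constraints hold.

#1 x5 + x7 = 12 + 14 = 26; 26 ≥ 25  true
#2 x1 = 4 is in {8, 4, -1}  true
#3 gcd(12, 10) = 2  true
#4 x7 = 14 > 13, so we need x6 ≤ 10; x6 = 10 ≤ 10  true
#5 abs(12 - 10) = 2  true
#6 x1 = 4, x6 = 10; 4 ≤ 10  true
#7 abs(6 - 4) = 2; 2 ≤ 2  true
#8 x5 - x8 = 12 - 6 = 6  true
#9 x7 = 14 > 13, so we need x6 ≤ 12; x6 = 10 ≤ 12  true
#10 gcd(6, 4) = 2  true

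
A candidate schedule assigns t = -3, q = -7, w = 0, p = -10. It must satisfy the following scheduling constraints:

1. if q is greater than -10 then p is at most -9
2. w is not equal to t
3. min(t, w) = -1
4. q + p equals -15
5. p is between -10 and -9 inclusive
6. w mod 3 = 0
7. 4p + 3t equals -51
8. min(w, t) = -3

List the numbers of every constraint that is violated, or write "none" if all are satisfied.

1. q = -7 > -10, so we need p ≤ -9; p = -10 ≤ -9 — OK.
2. w = 0, t = -3; distinct — OK.
3. min(-3, 0) = -3, not -1 — violated.
4. q + p = -7 + (-10) = -17, not -15 — violated.
5. p = -10 lies in [-10, -9] — OK.
6. 0 mod 3 = 0 — OK.
7. 4p + 3t = 4(-10) + 3(-3) = -49, not -51 — violated.
8. min(0, -3) = -3 — OK.

Constraints 3, 4, 7 are violated.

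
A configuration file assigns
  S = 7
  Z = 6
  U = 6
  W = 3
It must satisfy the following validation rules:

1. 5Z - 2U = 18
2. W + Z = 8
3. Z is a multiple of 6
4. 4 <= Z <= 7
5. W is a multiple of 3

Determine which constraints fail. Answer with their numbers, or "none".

1. 5Z - 2U = 5(6) - 2(6) = 18  holds
2. W + Z = 3 + 6 = 9, not 8  fails
3. 6 / 6 = 1, so 6 divides 6  holds
4. Z = 6 lies in [4, 7]  holds
5. 3 / 3 = 1, so 3 divides 3  holds

The assignment fails constraint 2.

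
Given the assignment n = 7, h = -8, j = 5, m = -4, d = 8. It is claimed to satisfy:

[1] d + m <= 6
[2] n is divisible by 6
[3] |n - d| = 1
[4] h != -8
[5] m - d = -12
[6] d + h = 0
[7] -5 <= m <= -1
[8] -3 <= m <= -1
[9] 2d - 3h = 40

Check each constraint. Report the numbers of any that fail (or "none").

Violated: 2, 4, and 8.

[1] d + m = 8 + (-4) = 4; 4 ≤ 6  ✔
[2] 7 = 6*1 + 1, so 6 does not divide 7  ✘
[3] |7 - 8| = 1  ✔
[4] h = -8, but -8 is required to differ  ✘
[5] m - d = -4 - 8 = -12  ✔
[6] d + h = 8 + (-8) = 0  ✔
[7] m = -4 lies in [-5, -1]  ✔
[8] m = -4 is outside [-3, -1]  ✘
[9] 2d - 3h = 2(8) - 3(-8) = 40  ✔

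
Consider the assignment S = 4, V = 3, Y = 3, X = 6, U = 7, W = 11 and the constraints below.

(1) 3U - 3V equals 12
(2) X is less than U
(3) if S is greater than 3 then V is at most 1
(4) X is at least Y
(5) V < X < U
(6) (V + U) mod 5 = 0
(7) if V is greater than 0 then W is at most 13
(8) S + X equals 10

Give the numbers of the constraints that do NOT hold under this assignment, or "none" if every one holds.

Constraint 3 is violated.

(1) 3U - 3V = 3(7) - 3(3) = 12 — OK.
(2) X = 6, U = 7; 6 < 7 — OK.
(3) S = 4 > 3, so we need V ≤ 1; but V = 3 > 1 — violated.
(4) X = 6, Y = 3; 6 ≥ 3 — OK.
(5) values 3 < 6 < 7 — OK.
(6) V + U = 10; 10 mod 5 = 0 — OK.
(7) V = 3 > 0, so we need W ≤ 13; W = 11 ≤ 13 — OK.
(8) S + X = 4 + 6 = 10 — OK.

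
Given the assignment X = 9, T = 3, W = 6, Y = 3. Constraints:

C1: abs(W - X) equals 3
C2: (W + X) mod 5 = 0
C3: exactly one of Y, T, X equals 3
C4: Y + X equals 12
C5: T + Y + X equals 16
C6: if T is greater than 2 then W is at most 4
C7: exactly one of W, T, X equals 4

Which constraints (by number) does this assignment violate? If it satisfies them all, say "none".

C1: abs(6 - 9) = 3  ✔
C2: W + X = 15; 15 mod 5 = 0  ✔
C3: Y=3, T=3, X=9; 2 of them equal 3, not exactly one  ✘
C4: Y + X = 3 + 9 = 12  ✔
C5: T + Y + X = 3 + 3 + 9 = 15, not 16  ✘
C6: T = 3 > 2, so we need W ≤ 4; but W = 6 > 4  ✘
C7: W=6, T=3, X=9; 0 of them equal 4, not exactly one  ✘

Constraints 3, 5, 6, and 7 are violated.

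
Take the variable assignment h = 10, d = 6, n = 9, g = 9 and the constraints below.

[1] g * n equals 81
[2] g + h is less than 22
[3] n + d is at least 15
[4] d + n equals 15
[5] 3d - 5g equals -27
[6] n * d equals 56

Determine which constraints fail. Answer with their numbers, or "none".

[1] g * n = 9 * 9 = 81  holds
[2] g + h = 9 + 10 = 19; 19 < 22  holds
[3] n + d = 9 + 6 = 15; 15 ≥ 15  holds
[4] d + n = 6 + 9 = 15  holds
[5] 3d - 5g = 3(6) - 5(9) = -27  holds
[6] n * d = 9 * 6 = 54, not 56  fails

Violated: 6.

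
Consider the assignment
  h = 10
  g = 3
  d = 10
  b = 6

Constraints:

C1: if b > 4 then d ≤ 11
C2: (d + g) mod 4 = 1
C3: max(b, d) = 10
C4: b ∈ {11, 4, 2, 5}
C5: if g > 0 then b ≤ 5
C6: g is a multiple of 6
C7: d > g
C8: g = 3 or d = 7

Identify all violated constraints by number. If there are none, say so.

Constraints 4, 5, and 6 do not hold.

C1: b = 6 > 4, so we need d ≤ 11; d = 10 ≤ 11 — holds.
C2: d + g = 13; 13 mod 4 = 1 — holds.
C3: max(6, 10) = 10 — holds.
C4: b = 6 is not in {11, 4, 2, 5} — fails.
C5: g = 3 > 0, so we need b ≤ 5; but b = 6 > 5 — fails.
C6: 3 = 6×0 + 3, so 6 does not divide 3 — fails.
C7: d = 10, g = 3; 10 > 3 — holds.
C8: g = 3 = 3 (first disjunct) — holds.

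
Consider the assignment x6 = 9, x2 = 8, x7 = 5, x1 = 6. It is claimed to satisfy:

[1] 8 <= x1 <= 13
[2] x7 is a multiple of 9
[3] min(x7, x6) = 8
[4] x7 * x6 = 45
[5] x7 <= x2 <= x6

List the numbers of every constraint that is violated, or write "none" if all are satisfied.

[1] x1 = 6 is outside [8, 13] — does not hold.
[2] 5 = 9*0 + 5, so 9 does not divide 5 — does not hold.
[3] min(5, 9) = 5, not 8 — does not hold.
[4] x7 * x6 = 5 * 9 = 45 — holds.
[5] values 5 <= 8 <= 9 — holds.

Constraints 1, 2, and 3 do not hold.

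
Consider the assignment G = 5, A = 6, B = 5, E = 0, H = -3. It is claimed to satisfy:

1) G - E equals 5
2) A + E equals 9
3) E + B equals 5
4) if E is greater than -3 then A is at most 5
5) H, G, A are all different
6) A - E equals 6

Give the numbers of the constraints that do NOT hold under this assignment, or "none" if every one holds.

Constraints 2, 4 do not hold.

1) G - E = 5 - 0 = 5 — OK.
2) A + E = 6 + 0 = 6, not 9 — violated.
3) E + B = 0 + 5 = 5 — OK.
4) E = 0 > -3, so we need A ≤ 5; but A = 6 > 5 — violated.
5) values -3, 5, 6 are pairwise distinct — OK.
6) A - E = 6 - 0 = 6 — OK.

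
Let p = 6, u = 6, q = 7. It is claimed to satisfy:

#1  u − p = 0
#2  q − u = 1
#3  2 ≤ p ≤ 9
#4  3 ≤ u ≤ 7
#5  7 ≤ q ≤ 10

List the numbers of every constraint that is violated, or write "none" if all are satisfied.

Yes — all constraints hold.

#1 u − p = 6 − 6 = 0  OK
#2 q − u = 7 − 6 = 1  OK
#3 p = 6 lies in [2, 9]  OK
#4 u = 6 lies in [3, 7]  OK
#5 q = 7 lies in [7, 10]  OK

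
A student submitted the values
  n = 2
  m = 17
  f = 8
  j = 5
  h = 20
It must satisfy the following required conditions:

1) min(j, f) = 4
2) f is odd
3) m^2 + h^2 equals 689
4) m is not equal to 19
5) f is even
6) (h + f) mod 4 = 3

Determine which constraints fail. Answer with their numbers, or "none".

1) min(5, 8) = 5, not 4 — fails.
2) f = 8 is even — fails.
3) m^2 + h^2 = 17^2 + 20^2 = 289 + 400 = 689 — holds.
4) m = 17, and 17 ≠ 19 — holds.
5) f = 8 is even — holds.
6) h + f = 28; 28 mod 4 = 0, not 3 — fails.

Constraints 1, 2, and 6 are violated.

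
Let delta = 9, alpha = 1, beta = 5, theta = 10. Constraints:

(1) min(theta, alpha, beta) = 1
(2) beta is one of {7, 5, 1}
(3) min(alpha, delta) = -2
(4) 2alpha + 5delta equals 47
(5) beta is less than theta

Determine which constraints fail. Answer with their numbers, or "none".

(1) min(10, 1, 5) = 1  ✔
(2) beta = 5 is in {7, 5, 1}  ✔
(3) min(1, 9) = 1, not -2  ✘
(4) 2alpha + 5delta = 2(1) + 5(9) = 47  ✔
(5) beta = 5, theta = 10; 5 < 10  ✔

The assignment fails constraint 3.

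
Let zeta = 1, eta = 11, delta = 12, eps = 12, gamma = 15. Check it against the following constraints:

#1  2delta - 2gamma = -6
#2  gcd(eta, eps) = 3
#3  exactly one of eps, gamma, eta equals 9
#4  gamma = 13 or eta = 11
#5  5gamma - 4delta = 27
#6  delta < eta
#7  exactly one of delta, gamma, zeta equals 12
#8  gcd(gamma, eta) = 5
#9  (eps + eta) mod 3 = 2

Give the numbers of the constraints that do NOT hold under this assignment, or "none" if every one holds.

#1 2delta - 2gamma = 2(12) - 2(15) = -6 — holds.
#2 gcd(11, 12) = 1, not 3 — fails.
#3 eps=12, gamma=15, eta=11; 0 of them equal 9, not exactly one — fails.
#4 gamma = 15 ≠ 13, but eta = 11 = 11 (second disjunct) — holds.
#5 5gamma - 4delta = 5(15) - 4(12) = 27 — holds.
#6 delta = 12, eta = 11; 12 ≥ 11 (want <) — fails.
#7 delta=12, gamma=15, zeta=1; 1 of them equals 12 — holds.
#8 gcd(15, 11) = 1, not 5 — fails.
#9 eps + eta = 23; 23 mod 3 = 2 — holds.

Constraints 2, 3, 6, and 8 do not hold.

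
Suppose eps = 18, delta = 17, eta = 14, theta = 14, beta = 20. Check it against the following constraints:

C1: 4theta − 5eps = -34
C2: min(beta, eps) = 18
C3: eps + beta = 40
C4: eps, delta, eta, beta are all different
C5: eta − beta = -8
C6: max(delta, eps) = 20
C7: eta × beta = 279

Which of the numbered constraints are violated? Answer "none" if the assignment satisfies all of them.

C1: 4theta − 5eps = 4(14) − 5(18) = -34 — holds.
C2: min(20, 18) = 18 — holds.
C3: eps + beta = 18 + 20 = 38, not 40 — fails.
C4: values 18, 17, 14, 20 are pairwise distinct — holds.
C5: eta − beta = 14 − 20 = -6, not -8 — fails.
C6: max(17, 18) = 18, not 20 — fails.
C7: eta × beta = 14 × 20 = 280, not 279 — fails.

Violated: 3, 5, 6, 7.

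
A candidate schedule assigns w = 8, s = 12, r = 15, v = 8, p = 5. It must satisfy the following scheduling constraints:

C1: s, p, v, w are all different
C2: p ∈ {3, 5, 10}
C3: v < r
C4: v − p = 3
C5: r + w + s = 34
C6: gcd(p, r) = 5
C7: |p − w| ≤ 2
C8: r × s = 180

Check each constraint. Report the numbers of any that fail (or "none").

Constraints 1, 5, 7 do not hold.

C1: v = w = 8, not all different  fails
C2: p = 5 is in {3, 5, 10}  holds
C3: v = 8, r = 15; 8 < 15  holds
C4: v − p = 8 − 5 = 3  holds
C5: r + w + s = 15 + 8 + 12 = 35, not 34  fails
C6: gcd(5, 15) = 5  holds
C7: |5 − 8| = 3; 3 > 2, exceeds bound 2  fails
C8: r × s = 15 × 12 = 180  holds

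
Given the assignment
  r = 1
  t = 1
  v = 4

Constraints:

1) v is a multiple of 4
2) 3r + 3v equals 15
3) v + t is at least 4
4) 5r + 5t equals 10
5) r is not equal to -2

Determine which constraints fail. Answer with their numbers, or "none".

No violations.

1) 4 / 4 = 1, so 4 divides 4 — OK.
2) 3r + 3v = 3(1) + 3(4) = 15 — OK.
3) v + t = 4 + 1 = 5; 5 ≥ 4 — OK.
4) 5r + 5t = 5(1) + 5(1) = 10 — OK.
5) r = 1, and 1 ≠ -2 — OK.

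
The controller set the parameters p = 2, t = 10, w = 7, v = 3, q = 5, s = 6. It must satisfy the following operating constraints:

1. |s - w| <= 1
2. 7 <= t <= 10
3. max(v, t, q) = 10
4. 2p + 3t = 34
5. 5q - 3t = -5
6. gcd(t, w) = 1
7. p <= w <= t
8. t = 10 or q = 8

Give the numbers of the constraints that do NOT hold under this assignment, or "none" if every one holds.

1. |6 - 7| = 1; 1 ≤ 1 — satisfied.
2. t = 10 lies in [7, 10] — satisfied.
3. max(3, 10, 5) = 10 — satisfied.
4. 2p + 3t = 2(2) + 3(10) = 34 — satisfied.
5. 5q - 3t = 5(5) - 3(10) = -5 — satisfied.
6. gcd(10, 7) = 1 — satisfied.
7. values 2 <= 7 <= 10 — satisfied.
8. t = 10 = 10 (first disjunct) — satisfied.

No violations.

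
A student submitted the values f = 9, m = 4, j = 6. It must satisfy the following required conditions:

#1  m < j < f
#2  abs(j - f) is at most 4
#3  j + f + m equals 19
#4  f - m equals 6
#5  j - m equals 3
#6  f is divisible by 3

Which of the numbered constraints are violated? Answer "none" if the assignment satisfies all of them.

No — constraints 4, 5 are not satisfied.

#1 values 4 < 6 < 9 — holds.
#2 abs(6 - 9) = 3; 3 ≤ 4 — holds.
#3 j + f + m = 6 + 9 + 4 = 19 — holds.
#4 f - m = 9 - 4 = 5, not 6 — does not hold.
#5 j - m = 6 - 4 = 2, not 3 — does not hold.
#6 9 / 3 = 3, so 3 divides 9 — holds.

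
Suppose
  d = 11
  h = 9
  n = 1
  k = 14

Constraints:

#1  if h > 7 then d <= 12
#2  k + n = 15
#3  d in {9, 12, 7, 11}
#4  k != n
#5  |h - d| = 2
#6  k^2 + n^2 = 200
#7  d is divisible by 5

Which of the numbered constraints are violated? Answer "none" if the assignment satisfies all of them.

No — constraints 6 and 7 are not satisfied.

#1 h = 9 > 7, so we need d ≤ 12; d = 11 ≤ 12  holds
#2 k + n = 14 + 1 = 15  holds
#3 d = 11 is in {9, 12, 7, 11}  holds
#4 k = 14, n = 1; distinct  holds
#5 |9 - 11| = 2  holds
#6 k^2 + n^2 = 14^2 + 1^2 = 196 + 1 = 197, not 200  fails
#7 11 = 5*2 + 1, so 5 does not divide 11  fails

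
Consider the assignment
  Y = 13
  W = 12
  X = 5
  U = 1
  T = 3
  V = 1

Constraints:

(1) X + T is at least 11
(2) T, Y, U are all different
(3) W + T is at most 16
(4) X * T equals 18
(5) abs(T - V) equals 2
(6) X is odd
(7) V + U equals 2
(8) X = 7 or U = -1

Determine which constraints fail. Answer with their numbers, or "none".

(1) X + T = 5 + 3 = 8; 8 < 11, bound 11 not met — does not hold.
(2) values 3, 13, 1 are pairwise distinct — holds.
(3) W + T = 12 + 3 = 15; 15 ≤ 16 — holds.
(4) X * T = 5 * 3 = 15, not 18 — does not hold.
(5) abs(3 - 1) = 2 — holds.
(6) X = 5 is odd — holds.
(7) V + U = 1 + 1 = 2 — holds.
(8) X = 5 ≠ 7 and U = 1 ≠ -1; both disjuncts false — does not hold.

Constraints 1, 4, and 8 are violated.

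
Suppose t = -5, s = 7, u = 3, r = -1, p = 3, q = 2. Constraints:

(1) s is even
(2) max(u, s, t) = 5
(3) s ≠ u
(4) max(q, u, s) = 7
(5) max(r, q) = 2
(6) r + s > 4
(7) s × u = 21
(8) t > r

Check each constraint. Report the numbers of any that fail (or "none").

(1) s = 7 is odd — violated.
(2) max(3, 7, -5) = 7, not 5 — violated.
(3) s = 7, u = 3; distinct — OK.
(4) max(2, 3, 7) = 7 — OK.
(5) max(-1, 2) = 2 — OK.
(6) r + s = -1 + 7 = 6; 6 > 4 — OK.
(7) s × u = 7 × 3 = 21 — OK.
(8) t = -5, r = -1; -5 ≤ -1 (want >) — violated.

No — constraints 1, 2, and 8 are not satisfied.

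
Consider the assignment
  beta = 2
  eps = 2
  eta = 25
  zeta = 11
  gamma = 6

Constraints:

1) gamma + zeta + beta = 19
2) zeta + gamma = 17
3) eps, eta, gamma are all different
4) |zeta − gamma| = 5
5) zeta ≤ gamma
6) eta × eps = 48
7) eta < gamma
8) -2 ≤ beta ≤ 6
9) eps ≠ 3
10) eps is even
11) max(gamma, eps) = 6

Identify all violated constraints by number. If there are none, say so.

1) gamma + zeta + beta = 6 + 11 + 2 = 19 — OK.
2) zeta + gamma = 11 + 6 = 17 — OK.
3) values 2, 25, 6 are pairwise distinct — OK.
4) |11 − 6| = 5 — OK.
5) zeta = 11, gamma = 6; 11 > 6 (want ≤) — violated.
6) eta × eps = 25 × 2 = 50, not 48 — violated.
7) eta = 25, gamma = 6; 25 ≥ 6 (want <) — violated.
8) beta = 2 lies in [-2, 6] — OK.
9) eps = 2, and 2 ≠ 3 — OK.
10) eps = 2 is even — OK.
11) max(6, 2) = 6 — OK.

Violated: 5, 6, and 7.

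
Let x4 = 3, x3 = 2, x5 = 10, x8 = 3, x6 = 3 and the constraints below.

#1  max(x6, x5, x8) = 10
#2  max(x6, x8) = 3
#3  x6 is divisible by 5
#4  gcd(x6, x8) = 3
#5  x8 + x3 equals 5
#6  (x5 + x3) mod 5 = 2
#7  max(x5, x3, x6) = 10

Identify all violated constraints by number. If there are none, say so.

Violated: 3.

#1 max(3, 10, 3) = 10  yes
#2 max(3, 3) = 3  yes
#3 3 = 5*0 + 3, so 5 does not divide 3  no
#4 gcd(3, 3) = 3  yes
#5 x8 + x3 = 3 + 2 = 5  yes
#6 x5 + x3 = 12; 12 mod 5 = 2  yes
#7 max(10, 2, 3) = 10  yes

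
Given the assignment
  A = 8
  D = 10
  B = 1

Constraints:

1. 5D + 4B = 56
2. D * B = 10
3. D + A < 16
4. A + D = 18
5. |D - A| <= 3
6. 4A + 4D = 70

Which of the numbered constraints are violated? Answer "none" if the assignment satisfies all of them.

1. 5D + 4B = 5(10) + 4(1) = 54, not 56  ✘
2. D * B = 10 * 1 = 10  ✔
3. D + A = 10 + 8 = 18; 18 ≥ 16, bound 16 not met  ✘
4. A + D = 8 + 10 = 18  ✔
5. |10 - 8| = 2; 2 ≤ 3  ✔
6. 4A + 4D = 4(8) + 4(10) = 72, not 70  ✘

The assignment fails constraints 1, 3, and 6.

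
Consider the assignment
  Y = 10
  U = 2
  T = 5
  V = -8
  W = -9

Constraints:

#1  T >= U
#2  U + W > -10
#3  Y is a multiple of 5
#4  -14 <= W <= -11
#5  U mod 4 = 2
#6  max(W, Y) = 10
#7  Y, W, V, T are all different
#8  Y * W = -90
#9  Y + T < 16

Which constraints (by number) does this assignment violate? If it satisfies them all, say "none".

#1 T = 5, U = 2; 5 ≥ 2  yes
#2 U + W = 2 + (-9) = -7; -7 > -10  yes
#3 10 / 5 = 2, so 5 divides 10  yes
#4 W = -9 is outside [-14, -11]  no
#5 2 mod 4 = 2  yes
#6 max(-9, 10) = 10  yes
#7 values 10, -9, -8, 5 are pairwise distinct  yes
#8 Y * W = 10 * (-9) = -90  yes
#9 Y + T = 10 + 5 = 15; 15 < 16  yes

Constraint 4 is violated.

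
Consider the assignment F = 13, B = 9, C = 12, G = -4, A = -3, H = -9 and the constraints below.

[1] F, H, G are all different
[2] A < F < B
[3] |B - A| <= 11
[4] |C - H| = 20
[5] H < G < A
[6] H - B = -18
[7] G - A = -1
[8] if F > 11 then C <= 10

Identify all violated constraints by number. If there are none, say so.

[1] values 13, -9, -4 are pairwise distinct — OK.
[2] values -3, 13, 9; F = 13 is not < B = 9 — violated.
[3] |9 - (-3)| = 12; 12 > 11, exceeds bound 11 — violated.
[4] |12 - (-9)| = 21, not 20 — violated.
[5] values -9 < -4 < -3 — OK.
[6] H - B = -9 - 9 = -18 — OK.
[7] G - A = -4 - (-3) = -1 — OK.
[8] F = 13 > 11, so we need C ≤ 10; but C = 12 > 10 — violated.

Constraints 2, 3, 4, 8 do not hold.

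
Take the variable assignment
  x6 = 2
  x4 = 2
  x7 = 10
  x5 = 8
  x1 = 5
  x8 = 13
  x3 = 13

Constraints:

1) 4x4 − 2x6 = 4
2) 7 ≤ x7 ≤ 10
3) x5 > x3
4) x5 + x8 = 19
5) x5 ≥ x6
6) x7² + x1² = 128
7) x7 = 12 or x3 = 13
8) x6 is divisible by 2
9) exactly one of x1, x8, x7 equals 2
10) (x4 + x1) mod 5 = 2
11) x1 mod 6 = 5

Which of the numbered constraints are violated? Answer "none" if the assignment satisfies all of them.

The assignment fails constraints 3, 4, 6, 9.

1) 4x4 − 2x6 = 4(2) − 2(2) = 4  ✓
2) x7 = 10 lies in [7, 10]  ✓
3) x5 = 8, x3 = 13; 8 ≤ 13 (want >)  ✗
4) x5 + x8 = 8 + 13 = 21, not 19  ✗
5) x5 = 8, x6 = 2; 8 ≥ 2  ✓
6) x7² + x1² = 10² + 5² = 100 + 25 = 125, not 128  ✗
7) x7 = 10 ≠ 12, but x3 = 13 = 13 (second disjunct)  ✓
8) 2 / 2 = 1, so 2 divides 2  ✓
9) x1=5, x8=13, x7=10; 0 of them equal 2, not exactly one  ✗
10) x4 + x1 = 7; 7 mod 5 = 2  ✓
11) 5 mod 6 = 5  ✓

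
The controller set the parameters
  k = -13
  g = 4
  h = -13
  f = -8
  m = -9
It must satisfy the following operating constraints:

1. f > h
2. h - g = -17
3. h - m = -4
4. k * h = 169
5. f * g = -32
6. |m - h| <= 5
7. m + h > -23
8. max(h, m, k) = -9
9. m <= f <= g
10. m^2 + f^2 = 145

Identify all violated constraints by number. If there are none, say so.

1. f = -8, h = -13; -8 > -13  yes
2. h - g = -13 - 4 = -17  yes
3. h - m = -13 - (-9) = -4  yes
4. k * h = -13 * (-13) = 169  yes
5. f * g = -8 * 4 = -32  yes
6. |-9 - (-13)| = 4; 4 ≤ 5  yes
7. m + h = -9 + (-13) = -22; -22 > -23  yes
8. max(-13, -9, -13) = -9  yes
9. values -9 <= -8 <= 4  yes
10. m^2 + f^2 = (-9)^2 + (-8)^2 = 81 + 64 = 145  yes

Yes — all constraints hold.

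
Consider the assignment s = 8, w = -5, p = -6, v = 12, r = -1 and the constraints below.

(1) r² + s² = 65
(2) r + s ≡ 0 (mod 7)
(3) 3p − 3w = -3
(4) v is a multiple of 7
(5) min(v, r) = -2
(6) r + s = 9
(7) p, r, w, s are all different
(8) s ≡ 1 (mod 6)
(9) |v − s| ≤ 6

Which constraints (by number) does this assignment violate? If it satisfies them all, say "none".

(1) r² + s² = (-1)² + 8² = 1 + 64 = 65  ✓
(2) r + s = 7; 7 mod 7 = 0  ✓
(3) 3p − 3w = 3(-6) − 3(-5) = -3  ✓
(4) 12 = 7×1 + 5, so 7 does not divide 12  ✗
(5) min(12, -1) = -1, not -2  ✗
(6) r + s = -1 + 8 = 7, not 9  ✗
(7) values -6, -1, -5, 8 are pairwise distinct  ✓
(8) 8 mod 6 = 2, not 1  ✗
(9) |12 − 8| = 4; 4 ≤ 6  ✓

No — constraints 4, 5, 6, and 8 are not satisfied.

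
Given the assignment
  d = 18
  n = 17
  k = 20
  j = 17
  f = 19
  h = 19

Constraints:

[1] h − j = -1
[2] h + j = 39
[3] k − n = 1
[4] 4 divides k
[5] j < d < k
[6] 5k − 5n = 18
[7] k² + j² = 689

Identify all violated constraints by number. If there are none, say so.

[1] h − j = 19 − 17 = 2, not -1 — does not hold.
[2] h + j = 19 + 17 = 36, not 39 — does not hold.
[3] k − n = 20 − 17 = 3, not 1 — does not hold.
[4] 20 / 4 = 5, so 4 divides 20 — holds.
[5] values 17 < 18 < 20 — holds.
[6] 5k − 5n = 5(20) − 5(17) = 15, not 18 — does not hold.
[7] k² + j² = 20² + 17² = 400 + 289 = 689 — holds.

The assignment fails constraints 1, 2, 3, 6.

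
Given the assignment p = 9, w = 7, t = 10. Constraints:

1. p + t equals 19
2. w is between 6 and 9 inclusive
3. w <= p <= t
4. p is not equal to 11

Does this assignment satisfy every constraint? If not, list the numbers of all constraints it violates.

No violations.

1. p + t = 9 + 10 = 19 — OK.
2. w = 7 lies in [6, 9] — OK.
3. values 7 <= 9 <= 10 — OK.
4. p = 9, and 9 ≠ 11 — OK.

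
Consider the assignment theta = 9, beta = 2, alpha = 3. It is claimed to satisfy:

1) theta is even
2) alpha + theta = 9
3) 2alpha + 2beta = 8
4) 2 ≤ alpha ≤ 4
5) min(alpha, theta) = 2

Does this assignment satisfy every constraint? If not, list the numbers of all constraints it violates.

1) theta = 9 is odd  FAIL
2) alpha + theta = 3 + 9 = 12, not 9  FAIL
3) 2alpha + 2beta = 2(3) + 2(2) = 10, not 8  FAIL
4) alpha = 3 lies in [2, 4]  OK
5) min(3, 9) = 3, not 2  FAIL

No — constraints 1, 2, 3, and 5 are not satisfied.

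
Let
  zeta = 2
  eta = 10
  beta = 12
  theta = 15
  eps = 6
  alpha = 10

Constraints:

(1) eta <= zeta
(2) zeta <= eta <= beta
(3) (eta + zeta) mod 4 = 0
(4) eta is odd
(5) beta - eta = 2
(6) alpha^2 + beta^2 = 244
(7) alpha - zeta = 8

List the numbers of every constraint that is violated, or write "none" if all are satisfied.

Constraints 1 and 4 are violated.

(1) eta = 10, zeta = 2; 10 > 2 (want ≤)  FAIL
(2) values 2 <= 10 <= 12  OK
(3) eta + zeta = 12; 12 mod 4 = 0  OK
(4) eta = 10 is even  FAIL
(5) beta - eta = 12 - 10 = 2  OK
(6) alpha^2 + beta^2 = 10^2 + 12^2 = 100 + 144 = 244  OK
(7) alpha - zeta = 10 - 2 = 8  OK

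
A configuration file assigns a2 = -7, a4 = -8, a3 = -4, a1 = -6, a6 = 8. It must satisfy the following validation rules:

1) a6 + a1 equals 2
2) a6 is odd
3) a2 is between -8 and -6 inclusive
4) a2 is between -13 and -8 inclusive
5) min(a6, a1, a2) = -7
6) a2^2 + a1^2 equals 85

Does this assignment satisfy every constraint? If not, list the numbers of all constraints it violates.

1) a6 + a1 = 8 + (-6) = 2  ✔
2) a6 = 8 is even  ✘
3) a2 = -7 lies in [-8, -6]  ✔
4) a2 = -7 is outside [-13, -8]  ✘
5) min(8, -6, -7) = -7  ✔
6) a2^2 + a1^2 = (-7)^2 + (-6)^2 = 49 + 36 = 85  ✔

Constraints 2 and 4 are violated.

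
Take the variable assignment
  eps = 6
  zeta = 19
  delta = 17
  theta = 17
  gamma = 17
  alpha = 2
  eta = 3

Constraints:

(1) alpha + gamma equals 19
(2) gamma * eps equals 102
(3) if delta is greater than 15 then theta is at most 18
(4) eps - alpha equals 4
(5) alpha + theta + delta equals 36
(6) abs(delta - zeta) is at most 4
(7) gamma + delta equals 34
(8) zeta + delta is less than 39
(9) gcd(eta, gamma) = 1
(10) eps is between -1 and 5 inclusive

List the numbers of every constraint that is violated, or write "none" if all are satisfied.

No — constraint 10 is not satisfied.

(1) alpha + gamma = 2 + 17 = 19 — holds.
(2) gamma * eps = 17 * 6 = 102 — holds.
(3) delta = 17 > 15, so we need theta ≤ 18; theta = 17 ≤ 18 — holds.
(4) eps - alpha = 6 - 2 = 4 — holds.
(5) alpha + theta + delta = 2 + 17 + 17 = 36 — holds.
(6) abs(17 - 19) = 2; 2 ≤ 4 — holds.
(7) gamma + delta = 17 + 17 = 34 — holds.
(8) zeta + delta = 19 + 17 = 36; 36 < 39 — holds.
(9) gcd(3, 17) = 1 — holds.
(10) eps = 6 is outside [-1, 5] — fails.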